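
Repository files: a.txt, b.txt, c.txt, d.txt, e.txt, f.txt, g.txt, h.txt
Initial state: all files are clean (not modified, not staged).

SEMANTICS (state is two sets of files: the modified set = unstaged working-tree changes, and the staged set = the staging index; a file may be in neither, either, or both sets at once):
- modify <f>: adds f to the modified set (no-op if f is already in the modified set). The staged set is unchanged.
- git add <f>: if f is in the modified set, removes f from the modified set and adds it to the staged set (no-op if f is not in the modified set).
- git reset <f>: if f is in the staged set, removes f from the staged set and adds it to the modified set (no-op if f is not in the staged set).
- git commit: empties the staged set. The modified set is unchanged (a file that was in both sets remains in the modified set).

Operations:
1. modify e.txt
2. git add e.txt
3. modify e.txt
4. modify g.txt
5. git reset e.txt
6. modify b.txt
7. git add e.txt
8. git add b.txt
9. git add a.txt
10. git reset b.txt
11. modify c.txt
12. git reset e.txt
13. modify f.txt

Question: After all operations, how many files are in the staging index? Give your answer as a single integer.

After op 1 (modify e.txt): modified={e.txt} staged={none}
After op 2 (git add e.txt): modified={none} staged={e.txt}
After op 3 (modify e.txt): modified={e.txt} staged={e.txt}
After op 4 (modify g.txt): modified={e.txt, g.txt} staged={e.txt}
After op 5 (git reset e.txt): modified={e.txt, g.txt} staged={none}
After op 6 (modify b.txt): modified={b.txt, e.txt, g.txt} staged={none}
After op 7 (git add e.txt): modified={b.txt, g.txt} staged={e.txt}
After op 8 (git add b.txt): modified={g.txt} staged={b.txt, e.txt}
After op 9 (git add a.txt): modified={g.txt} staged={b.txt, e.txt}
After op 10 (git reset b.txt): modified={b.txt, g.txt} staged={e.txt}
After op 11 (modify c.txt): modified={b.txt, c.txt, g.txt} staged={e.txt}
After op 12 (git reset e.txt): modified={b.txt, c.txt, e.txt, g.txt} staged={none}
After op 13 (modify f.txt): modified={b.txt, c.txt, e.txt, f.txt, g.txt} staged={none}
Final staged set: {none} -> count=0

Answer: 0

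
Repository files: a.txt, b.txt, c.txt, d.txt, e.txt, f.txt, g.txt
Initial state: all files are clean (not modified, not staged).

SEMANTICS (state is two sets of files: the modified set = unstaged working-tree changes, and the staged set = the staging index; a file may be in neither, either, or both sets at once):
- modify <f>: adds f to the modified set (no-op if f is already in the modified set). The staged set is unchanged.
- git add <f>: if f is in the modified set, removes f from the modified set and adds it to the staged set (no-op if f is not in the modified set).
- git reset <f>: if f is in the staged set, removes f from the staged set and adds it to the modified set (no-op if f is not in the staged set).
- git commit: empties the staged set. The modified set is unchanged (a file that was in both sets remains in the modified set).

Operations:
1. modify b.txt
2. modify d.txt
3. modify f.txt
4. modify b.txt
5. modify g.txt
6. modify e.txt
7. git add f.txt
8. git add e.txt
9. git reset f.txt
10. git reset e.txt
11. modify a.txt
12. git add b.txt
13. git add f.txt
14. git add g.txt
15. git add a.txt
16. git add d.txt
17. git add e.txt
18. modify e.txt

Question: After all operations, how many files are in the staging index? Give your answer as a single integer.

After op 1 (modify b.txt): modified={b.txt} staged={none}
After op 2 (modify d.txt): modified={b.txt, d.txt} staged={none}
After op 3 (modify f.txt): modified={b.txt, d.txt, f.txt} staged={none}
After op 4 (modify b.txt): modified={b.txt, d.txt, f.txt} staged={none}
After op 5 (modify g.txt): modified={b.txt, d.txt, f.txt, g.txt} staged={none}
After op 6 (modify e.txt): modified={b.txt, d.txt, e.txt, f.txt, g.txt} staged={none}
After op 7 (git add f.txt): modified={b.txt, d.txt, e.txt, g.txt} staged={f.txt}
After op 8 (git add e.txt): modified={b.txt, d.txt, g.txt} staged={e.txt, f.txt}
After op 9 (git reset f.txt): modified={b.txt, d.txt, f.txt, g.txt} staged={e.txt}
After op 10 (git reset e.txt): modified={b.txt, d.txt, e.txt, f.txt, g.txt} staged={none}
After op 11 (modify a.txt): modified={a.txt, b.txt, d.txt, e.txt, f.txt, g.txt} staged={none}
After op 12 (git add b.txt): modified={a.txt, d.txt, e.txt, f.txt, g.txt} staged={b.txt}
After op 13 (git add f.txt): modified={a.txt, d.txt, e.txt, g.txt} staged={b.txt, f.txt}
After op 14 (git add g.txt): modified={a.txt, d.txt, e.txt} staged={b.txt, f.txt, g.txt}
After op 15 (git add a.txt): modified={d.txt, e.txt} staged={a.txt, b.txt, f.txt, g.txt}
After op 16 (git add d.txt): modified={e.txt} staged={a.txt, b.txt, d.txt, f.txt, g.txt}
After op 17 (git add e.txt): modified={none} staged={a.txt, b.txt, d.txt, e.txt, f.txt, g.txt}
After op 18 (modify e.txt): modified={e.txt} staged={a.txt, b.txt, d.txt, e.txt, f.txt, g.txt}
Final staged set: {a.txt, b.txt, d.txt, e.txt, f.txt, g.txt} -> count=6

Answer: 6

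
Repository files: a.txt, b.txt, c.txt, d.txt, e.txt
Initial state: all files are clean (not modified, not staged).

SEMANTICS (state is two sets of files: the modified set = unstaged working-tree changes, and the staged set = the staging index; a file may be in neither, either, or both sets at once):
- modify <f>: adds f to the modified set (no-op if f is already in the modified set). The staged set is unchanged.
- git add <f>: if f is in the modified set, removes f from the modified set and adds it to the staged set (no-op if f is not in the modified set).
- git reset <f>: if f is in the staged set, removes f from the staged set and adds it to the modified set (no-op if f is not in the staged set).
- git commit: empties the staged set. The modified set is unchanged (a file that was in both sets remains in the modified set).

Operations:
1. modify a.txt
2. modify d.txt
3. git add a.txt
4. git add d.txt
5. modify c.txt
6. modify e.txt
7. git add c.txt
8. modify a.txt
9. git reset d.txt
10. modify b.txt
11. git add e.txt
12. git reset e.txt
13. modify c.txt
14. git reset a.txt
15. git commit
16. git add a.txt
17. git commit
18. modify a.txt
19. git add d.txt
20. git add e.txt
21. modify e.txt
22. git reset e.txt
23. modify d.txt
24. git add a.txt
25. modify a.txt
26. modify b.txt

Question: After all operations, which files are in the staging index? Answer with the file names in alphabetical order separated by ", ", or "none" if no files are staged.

After op 1 (modify a.txt): modified={a.txt} staged={none}
After op 2 (modify d.txt): modified={a.txt, d.txt} staged={none}
After op 3 (git add a.txt): modified={d.txt} staged={a.txt}
After op 4 (git add d.txt): modified={none} staged={a.txt, d.txt}
After op 5 (modify c.txt): modified={c.txt} staged={a.txt, d.txt}
After op 6 (modify e.txt): modified={c.txt, e.txt} staged={a.txt, d.txt}
After op 7 (git add c.txt): modified={e.txt} staged={a.txt, c.txt, d.txt}
After op 8 (modify a.txt): modified={a.txt, e.txt} staged={a.txt, c.txt, d.txt}
After op 9 (git reset d.txt): modified={a.txt, d.txt, e.txt} staged={a.txt, c.txt}
After op 10 (modify b.txt): modified={a.txt, b.txt, d.txt, e.txt} staged={a.txt, c.txt}
After op 11 (git add e.txt): modified={a.txt, b.txt, d.txt} staged={a.txt, c.txt, e.txt}
After op 12 (git reset e.txt): modified={a.txt, b.txt, d.txt, e.txt} staged={a.txt, c.txt}
After op 13 (modify c.txt): modified={a.txt, b.txt, c.txt, d.txt, e.txt} staged={a.txt, c.txt}
After op 14 (git reset a.txt): modified={a.txt, b.txt, c.txt, d.txt, e.txt} staged={c.txt}
After op 15 (git commit): modified={a.txt, b.txt, c.txt, d.txt, e.txt} staged={none}
After op 16 (git add a.txt): modified={b.txt, c.txt, d.txt, e.txt} staged={a.txt}
After op 17 (git commit): modified={b.txt, c.txt, d.txt, e.txt} staged={none}
After op 18 (modify a.txt): modified={a.txt, b.txt, c.txt, d.txt, e.txt} staged={none}
After op 19 (git add d.txt): modified={a.txt, b.txt, c.txt, e.txt} staged={d.txt}
After op 20 (git add e.txt): modified={a.txt, b.txt, c.txt} staged={d.txt, e.txt}
After op 21 (modify e.txt): modified={a.txt, b.txt, c.txt, e.txt} staged={d.txt, e.txt}
After op 22 (git reset e.txt): modified={a.txt, b.txt, c.txt, e.txt} staged={d.txt}
After op 23 (modify d.txt): modified={a.txt, b.txt, c.txt, d.txt, e.txt} staged={d.txt}
After op 24 (git add a.txt): modified={b.txt, c.txt, d.txt, e.txt} staged={a.txt, d.txt}
After op 25 (modify a.txt): modified={a.txt, b.txt, c.txt, d.txt, e.txt} staged={a.txt, d.txt}
After op 26 (modify b.txt): modified={a.txt, b.txt, c.txt, d.txt, e.txt} staged={a.txt, d.txt}

Answer: a.txt, d.txt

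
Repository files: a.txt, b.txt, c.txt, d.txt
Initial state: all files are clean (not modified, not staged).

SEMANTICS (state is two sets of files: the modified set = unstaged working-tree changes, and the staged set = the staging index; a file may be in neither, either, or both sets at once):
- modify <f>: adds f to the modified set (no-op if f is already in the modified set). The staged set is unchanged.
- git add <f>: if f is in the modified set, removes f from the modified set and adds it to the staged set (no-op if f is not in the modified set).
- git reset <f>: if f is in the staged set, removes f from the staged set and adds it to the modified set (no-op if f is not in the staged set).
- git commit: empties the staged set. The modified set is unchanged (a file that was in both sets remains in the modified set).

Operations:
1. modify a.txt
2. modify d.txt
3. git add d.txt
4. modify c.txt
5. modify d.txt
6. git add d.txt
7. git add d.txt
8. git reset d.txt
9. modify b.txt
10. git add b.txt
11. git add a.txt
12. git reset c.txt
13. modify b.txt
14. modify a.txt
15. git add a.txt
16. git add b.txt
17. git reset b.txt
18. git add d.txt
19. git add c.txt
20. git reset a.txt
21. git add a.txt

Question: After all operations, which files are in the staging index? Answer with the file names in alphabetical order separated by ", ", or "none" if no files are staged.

After op 1 (modify a.txt): modified={a.txt} staged={none}
After op 2 (modify d.txt): modified={a.txt, d.txt} staged={none}
After op 3 (git add d.txt): modified={a.txt} staged={d.txt}
After op 4 (modify c.txt): modified={a.txt, c.txt} staged={d.txt}
After op 5 (modify d.txt): modified={a.txt, c.txt, d.txt} staged={d.txt}
After op 6 (git add d.txt): modified={a.txt, c.txt} staged={d.txt}
After op 7 (git add d.txt): modified={a.txt, c.txt} staged={d.txt}
After op 8 (git reset d.txt): modified={a.txt, c.txt, d.txt} staged={none}
After op 9 (modify b.txt): modified={a.txt, b.txt, c.txt, d.txt} staged={none}
After op 10 (git add b.txt): modified={a.txt, c.txt, d.txt} staged={b.txt}
After op 11 (git add a.txt): modified={c.txt, d.txt} staged={a.txt, b.txt}
After op 12 (git reset c.txt): modified={c.txt, d.txt} staged={a.txt, b.txt}
After op 13 (modify b.txt): modified={b.txt, c.txt, d.txt} staged={a.txt, b.txt}
After op 14 (modify a.txt): modified={a.txt, b.txt, c.txt, d.txt} staged={a.txt, b.txt}
After op 15 (git add a.txt): modified={b.txt, c.txt, d.txt} staged={a.txt, b.txt}
After op 16 (git add b.txt): modified={c.txt, d.txt} staged={a.txt, b.txt}
After op 17 (git reset b.txt): modified={b.txt, c.txt, d.txt} staged={a.txt}
After op 18 (git add d.txt): modified={b.txt, c.txt} staged={a.txt, d.txt}
After op 19 (git add c.txt): modified={b.txt} staged={a.txt, c.txt, d.txt}
After op 20 (git reset a.txt): modified={a.txt, b.txt} staged={c.txt, d.txt}
After op 21 (git add a.txt): modified={b.txt} staged={a.txt, c.txt, d.txt}

Answer: a.txt, c.txt, d.txt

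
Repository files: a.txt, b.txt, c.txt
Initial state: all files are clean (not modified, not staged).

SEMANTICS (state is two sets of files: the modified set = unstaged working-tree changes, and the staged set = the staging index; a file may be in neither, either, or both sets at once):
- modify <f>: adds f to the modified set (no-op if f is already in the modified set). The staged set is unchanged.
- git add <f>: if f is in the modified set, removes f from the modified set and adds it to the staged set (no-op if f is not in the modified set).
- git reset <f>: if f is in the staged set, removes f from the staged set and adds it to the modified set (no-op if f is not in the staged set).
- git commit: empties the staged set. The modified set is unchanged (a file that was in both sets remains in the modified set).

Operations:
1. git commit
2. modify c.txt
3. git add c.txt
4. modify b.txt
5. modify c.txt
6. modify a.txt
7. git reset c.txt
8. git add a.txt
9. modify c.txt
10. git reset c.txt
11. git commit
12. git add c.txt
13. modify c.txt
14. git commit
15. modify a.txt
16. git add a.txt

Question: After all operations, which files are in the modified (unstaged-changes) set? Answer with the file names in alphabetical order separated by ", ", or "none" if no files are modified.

After op 1 (git commit): modified={none} staged={none}
After op 2 (modify c.txt): modified={c.txt} staged={none}
After op 3 (git add c.txt): modified={none} staged={c.txt}
After op 4 (modify b.txt): modified={b.txt} staged={c.txt}
After op 5 (modify c.txt): modified={b.txt, c.txt} staged={c.txt}
After op 6 (modify a.txt): modified={a.txt, b.txt, c.txt} staged={c.txt}
After op 7 (git reset c.txt): modified={a.txt, b.txt, c.txt} staged={none}
After op 8 (git add a.txt): modified={b.txt, c.txt} staged={a.txt}
After op 9 (modify c.txt): modified={b.txt, c.txt} staged={a.txt}
After op 10 (git reset c.txt): modified={b.txt, c.txt} staged={a.txt}
After op 11 (git commit): modified={b.txt, c.txt} staged={none}
After op 12 (git add c.txt): modified={b.txt} staged={c.txt}
After op 13 (modify c.txt): modified={b.txt, c.txt} staged={c.txt}
After op 14 (git commit): modified={b.txt, c.txt} staged={none}
After op 15 (modify a.txt): modified={a.txt, b.txt, c.txt} staged={none}
After op 16 (git add a.txt): modified={b.txt, c.txt} staged={a.txt}

Answer: b.txt, c.txt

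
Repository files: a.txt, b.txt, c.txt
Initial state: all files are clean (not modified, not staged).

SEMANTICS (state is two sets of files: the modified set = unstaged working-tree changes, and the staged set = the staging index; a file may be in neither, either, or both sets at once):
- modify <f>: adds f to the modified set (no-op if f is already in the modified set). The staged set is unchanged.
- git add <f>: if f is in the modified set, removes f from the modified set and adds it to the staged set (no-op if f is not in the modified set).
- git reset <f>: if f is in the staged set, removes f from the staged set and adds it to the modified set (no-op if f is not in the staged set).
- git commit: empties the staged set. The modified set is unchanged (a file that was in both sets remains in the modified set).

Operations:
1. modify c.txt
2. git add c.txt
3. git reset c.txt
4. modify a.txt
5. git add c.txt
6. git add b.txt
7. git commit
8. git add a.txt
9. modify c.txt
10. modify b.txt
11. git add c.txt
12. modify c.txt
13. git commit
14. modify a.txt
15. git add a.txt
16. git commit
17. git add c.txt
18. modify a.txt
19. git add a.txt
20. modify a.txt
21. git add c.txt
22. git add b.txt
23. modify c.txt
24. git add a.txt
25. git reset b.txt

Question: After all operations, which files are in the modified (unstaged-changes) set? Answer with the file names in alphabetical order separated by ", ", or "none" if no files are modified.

After op 1 (modify c.txt): modified={c.txt} staged={none}
After op 2 (git add c.txt): modified={none} staged={c.txt}
After op 3 (git reset c.txt): modified={c.txt} staged={none}
After op 4 (modify a.txt): modified={a.txt, c.txt} staged={none}
After op 5 (git add c.txt): modified={a.txt} staged={c.txt}
After op 6 (git add b.txt): modified={a.txt} staged={c.txt}
After op 7 (git commit): modified={a.txt} staged={none}
After op 8 (git add a.txt): modified={none} staged={a.txt}
After op 9 (modify c.txt): modified={c.txt} staged={a.txt}
After op 10 (modify b.txt): modified={b.txt, c.txt} staged={a.txt}
After op 11 (git add c.txt): modified={b.txt} staged={a.txt, c.txt}
After op 12 (modify c.txt): modified={b.txt, c.txt} staged={a.txt, c.txt}
After op 13 (git commit): modified={b.txt, c.txt} staged={none}
After op 14 (modify a.txt): modified={a.txt, b.txt, c.txt} staged={none}
After op 15 (git add a.txt): modified={b.txt, c.txt} staged={a.txt}
After op 16 (git commit): modified={b.txt, c.txt} staged={none}
After op 17 (git add c.txt): modified={b.txt} staged={c.txt}
After op 18 (modify a.txt): modified={a.txt, b.txt} staged={c.txt}
After op 19 (git add a.txt): modified={b.txt} staged={a.txt, c.txt}
After op 20 (modify a.txt): modified={a.txt, b.txt} staged={a.txt, c.txt}
After op 21 (git add c.txt): modified={a.txt, b.txt} staged={a.txt, c.txt}
After op 22 (git add b.txt): modified={a.txt} staged={a.txt, b.txt, c.txt}
After op 23 (modify c.txt): modified={a.txt, c.txt} staged={a.txt, b.txt, c.txt}
After op 24 (git add a.txt): modified={c.txt} staged={a.txt, b.txt, c.txt}
After op 25 (git reset b.txt): modified={b.txt, c.txt} staged={a.txt, c.txt}

Answer: b.txt, c.txt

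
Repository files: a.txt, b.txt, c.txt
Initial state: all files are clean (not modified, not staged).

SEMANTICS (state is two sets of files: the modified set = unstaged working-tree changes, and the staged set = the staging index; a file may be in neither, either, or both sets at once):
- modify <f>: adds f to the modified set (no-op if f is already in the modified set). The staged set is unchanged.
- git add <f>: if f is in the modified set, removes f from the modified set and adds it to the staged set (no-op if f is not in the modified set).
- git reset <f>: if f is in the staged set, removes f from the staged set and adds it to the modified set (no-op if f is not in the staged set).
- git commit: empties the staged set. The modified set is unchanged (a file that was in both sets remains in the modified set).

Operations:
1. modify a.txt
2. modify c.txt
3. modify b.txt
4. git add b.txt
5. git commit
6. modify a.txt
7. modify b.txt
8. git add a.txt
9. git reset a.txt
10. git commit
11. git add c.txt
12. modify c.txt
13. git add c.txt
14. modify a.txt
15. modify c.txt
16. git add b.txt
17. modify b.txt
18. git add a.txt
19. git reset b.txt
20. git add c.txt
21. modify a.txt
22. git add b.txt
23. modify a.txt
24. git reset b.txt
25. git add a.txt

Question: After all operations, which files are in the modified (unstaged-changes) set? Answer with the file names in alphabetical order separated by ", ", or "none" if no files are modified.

Answer: b.txt

Derivation:
After op 1 (modify a.txt): modified={a.txt} staged={none}
After op 2 (modify c.txt): modified={a.txt, c.txt} staged={none}
After op 3 (modify b.txt): modified={a.txt, b.txt, c.txt} staged={none}
After op 4 (git add b.txt): modified={a.txt, c.txt} staged={b.txt}
After op 5 (git commit): modified={a.txt, c.txt} staged={none}
After op 6 (modify a.txt): modified={a.txt, c.txt} staged={none}
After op 7 (modify b.txt): modified={a.txt, b.txt, c.txt} staged={none}
After op 8 (git add a.txt): modified={b.txt, c.txt} staged={a.txt}
After op 9 (git reset a.txt): modified={a.txt, b.txt, c.txt} staged={none}
After op 10 (git commit): modified={a.txt, b.txt, c.txt} staged={none}
After op 11 (git add c.txt): modified={a.txt, b.txt} staged={c.txt}
After op 12 (modify c.txt): modified={a.txt, b.txt, c.txt} staged={c.txt}
After op 13 (git add c.txt): modified={a.txt, b.txt} staged={c.txt}
After op 14 (modify a.txt): modified={a.txt, b.txt} staged={c.txt}
After op 15 (modify c.txt): modified={a.txt, b.txt, c.txt} staged={c.txt}
After op 16 (git add b.txt): modified={a.txt, c.txt} staged={b.txt, c.txt}
After op 17 (modify b.txt): modified={a.txt, b.txt, c.txt} staged={b.txt, c.txt}
After op 18 (git add a.txt): modified={b.txt, c.txt} staged={a.txt, b.txt, c.txt}
After op 19 (git reset b.txt): modified={b.txt, c.txt} staged={a.txt, c.txt}
After op 20 (git add c.txt): modified={b.txt} staged={a.txt, c.txt}
After op 21 (modify a.txt): modified={a.txt, b.txt} staged={a.txt, c.txt}
After op 22 (git add b.txt): modified={a.txt} staged={a.txt, b.txt, c.txt}
After op 23 (modify a.txt): modified={a.txt} staged={a.txt, b.txt, c.txt}
After op 24 (git reset b.txt): modified={a.txt, b.txt} staged={a.txt, c.txt}
After op 25 (git add a.txt): modified={b.txt} staged={a.txt, c.txt}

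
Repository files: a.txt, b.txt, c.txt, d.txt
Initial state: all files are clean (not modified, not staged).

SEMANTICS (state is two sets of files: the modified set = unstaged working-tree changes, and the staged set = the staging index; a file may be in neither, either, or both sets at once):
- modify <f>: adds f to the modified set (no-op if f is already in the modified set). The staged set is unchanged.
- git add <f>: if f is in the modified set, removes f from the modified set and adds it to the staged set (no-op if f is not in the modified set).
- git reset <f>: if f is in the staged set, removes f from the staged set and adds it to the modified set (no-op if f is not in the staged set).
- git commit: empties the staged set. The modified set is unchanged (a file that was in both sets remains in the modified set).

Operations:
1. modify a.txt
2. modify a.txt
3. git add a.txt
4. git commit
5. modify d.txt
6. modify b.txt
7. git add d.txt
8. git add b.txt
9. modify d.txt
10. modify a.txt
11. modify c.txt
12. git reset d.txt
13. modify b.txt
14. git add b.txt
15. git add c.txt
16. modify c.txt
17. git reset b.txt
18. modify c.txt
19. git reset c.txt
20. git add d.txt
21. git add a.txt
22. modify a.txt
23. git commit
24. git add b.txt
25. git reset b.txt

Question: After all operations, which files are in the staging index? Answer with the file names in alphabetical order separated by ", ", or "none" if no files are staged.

Answer: none

Derivation:
After op 1 (modify a.txt): modified={a.txt} staged={none}
After op 2 (modify a.txt): modified={a.txt} staged={none}
After op 3 (git add a.txt): modified={none} staged={a.txt}
After op 4 (git commit): modified={none} staged={none}
After op 5 (modify d.txt): modified={d.txt} staged={none}
After op 6 (modify b.txt): modified={b.txt, d.txt} staged={none}
After op 7 (git add d.txt): modified={b.txt} staged={d.txt}
After op 8 (git add b.txt): modified={none} staged={b.txt, d.txt}
After op 9 (modify d.txt): modified={d.txt} staged={b.txt, d.txt}
After op 10 (modify a.txt): modified={a.txt, d.txt} staged={b.txt, d.txt}
After op 11 (modify c.txt): modified={a.txt, c.txt, d.txt} staged={b.txt, d.txt}
After op 12 (git reset d.txt): modified={a.txt, c.txt, d.txt} staged={b.txt}
After op 13 (modify b.txt): modified={a.txt, b.txt, c.txt, d.txt} staged={b.txt}
After op 14 (git add b.txt): modified={a.txt, c.txt, d.txt} staged={b.txt}
After op 15 (git add c.txt): modified={a.txt, d.txt} staged={b.txt, c.txt}
After op 16 (modify c.txt): modified={a.txt, c.txt, d.txt} staged={b.txt, c.txt}
After op 17 (git reset b.txt): modified={a.txt, b.txt, c.txt, d.txt} staged={c.txt}
After op 18 (modify c.txt): modified={a.txt, b.txt, c.txt, d.txt} staged={c.txt}
After op 19 (git reset c.txt): modified={a.txt, b.txt, c.txt, d.txt} staged={none}
After op 20 (git add d.txt): modified={a.txt, b.txt, c.txt} staged={d.txt}
After op 21 (git add a.txt): modified={b.txt, c.txt} staged={a.txt, d.txt}
After op 22 (modify a.txt): modified={a.txt, b.txt, c.txt} staged={a.txt, d.txt}
After op 23 (git commit): modified={a.txt, b.txt, c.txt} staged={none}
After op 24 (git add b.txt): modified={a.txt, c.txt} staged={b.txt}
After op 25 (git reset b.txt): modified={a.txt, b.txt, c.txt} staged={none}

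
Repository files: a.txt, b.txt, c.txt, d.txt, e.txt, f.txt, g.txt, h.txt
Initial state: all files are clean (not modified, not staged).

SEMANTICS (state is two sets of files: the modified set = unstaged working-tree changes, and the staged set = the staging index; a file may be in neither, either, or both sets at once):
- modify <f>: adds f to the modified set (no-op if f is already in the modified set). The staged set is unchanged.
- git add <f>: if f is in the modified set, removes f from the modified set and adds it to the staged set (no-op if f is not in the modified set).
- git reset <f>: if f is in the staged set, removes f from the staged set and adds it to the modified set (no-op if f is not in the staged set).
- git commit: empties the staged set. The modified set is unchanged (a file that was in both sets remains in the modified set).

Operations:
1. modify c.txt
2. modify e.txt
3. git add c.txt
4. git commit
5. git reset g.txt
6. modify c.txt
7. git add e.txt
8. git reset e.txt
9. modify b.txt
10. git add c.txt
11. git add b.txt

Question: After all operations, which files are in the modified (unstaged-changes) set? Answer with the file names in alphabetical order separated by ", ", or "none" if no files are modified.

After op 1 (modify c.txt): modified={c.txt} staged={none}
After op 2 (modify e.txt): modified={c.txt, e.txt} staged={none}
After op 3 (git add c.txt): modified={e.txt} staged={c.txt}
After op 4 (git commit): modified={e.txt} staged={none}
After op 5 (git reset g.txt): modified={e.txt} staged={none}
After op 6 (modify c.txt): modified={c.txt, e.txt} staged={none}
After op 7 (git add e.txt): modified={c.txt} staged={e.txt}
After op 8 (git reset e.txt): modified={c.txt, e.txt} staged={none}
After op 9 (modify b.txt): modified={b.txt, c.txt, e.txt} staged={none}
After op 10 (git add c.txt): modified={b.txt, e.txt} staged={c.txt}
After op 11 (git add b.txt): modified={e.txt} staged={b.txt, c.txt}

Answer: e.txt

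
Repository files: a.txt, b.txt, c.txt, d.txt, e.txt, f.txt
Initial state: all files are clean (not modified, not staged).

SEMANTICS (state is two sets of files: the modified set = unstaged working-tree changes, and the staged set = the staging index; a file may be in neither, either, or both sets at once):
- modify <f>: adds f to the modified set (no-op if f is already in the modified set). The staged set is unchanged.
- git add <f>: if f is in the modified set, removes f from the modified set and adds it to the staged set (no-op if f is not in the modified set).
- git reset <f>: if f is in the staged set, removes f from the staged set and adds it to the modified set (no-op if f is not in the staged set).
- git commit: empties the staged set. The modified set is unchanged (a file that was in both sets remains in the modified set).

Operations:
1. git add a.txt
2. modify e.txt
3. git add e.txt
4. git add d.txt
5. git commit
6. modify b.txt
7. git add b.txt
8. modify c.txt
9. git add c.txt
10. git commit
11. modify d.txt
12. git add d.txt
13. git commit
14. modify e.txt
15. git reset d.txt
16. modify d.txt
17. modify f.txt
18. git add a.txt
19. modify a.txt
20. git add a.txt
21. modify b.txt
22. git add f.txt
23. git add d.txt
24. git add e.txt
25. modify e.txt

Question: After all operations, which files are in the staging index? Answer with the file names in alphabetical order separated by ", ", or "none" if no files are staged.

Answer: a.txt, d.txt, e.txt, f.txt

Derivation:
After op 1 (git add a.txt): modified={none} staged={none}
After op 2 (modify e.txt): modified={e.txt} staged={none}
After op 3 (git add e.txt): modified={none} staged={e.txt}
After op 4 (git add d.txt): modified={none} staged={e.txt}
After op 5 (git commit): modified={none} staged={none}
After op 6 (modify b.txt): modified={b.txt} staged={none}
After op 7 (git add b.txt): modified={none} staged={b.txt}
After op 8 (modify c.txt): modified={c.txt} staged={b.txt}
After op 9 (git add c.txt): modified={none} staged={b.txt, c.txt}
After op 10 (git commit): modified={none} staged={none}
After op 11 (modify d.txt): modified={d.txt} staged={none}
After op 12 (git add d.txt): modified={none} staged={d.txt}
After op 13 (git commit): modified={none} staged={none}
After op 14 (modify e.txt): modified={e.txt} staged={none}
After op 15 (git reset d.txt): modified={e.txt} staged={none}
After op 16 (modify d.txt): modified={d.txt, e.txt} staged={none}
After op 17 (modify f.txt): modified={d.txt, e.txt, f.txt} staged={none}
After op 18 (git add a.txt): modified={d.txt, e.txt, f.txt} staged={none}
After op 19 (modify a.txt): modified={a.txt, d.txt, e.txt, f.txt} staged={none}
After op 20 (git add a.txt): modified={d.txt, e.txt, f.txt} staged={a.txt}
After op 21 (modify b.txt): modified={b.txt, d.txt, e.txt, f.txt} staged={a.txt}
After op 22 (git add f.txt): modified={b.txt, d.txt, e.txt} staged={a.txt, f.txt}
After op 23 (git add d.txt): modified={b.txt, e.txt} staged={a.txt, d.txt, f.txt}
After op 24 (git add e.txt): modified={b.txt} staged={a.txt, d.txt, e.txt, f.txt}
After op 25 (modify e.txt): modified={b.txt, e.txt} staged={a.txt, d.txt, e.txt, f.txt}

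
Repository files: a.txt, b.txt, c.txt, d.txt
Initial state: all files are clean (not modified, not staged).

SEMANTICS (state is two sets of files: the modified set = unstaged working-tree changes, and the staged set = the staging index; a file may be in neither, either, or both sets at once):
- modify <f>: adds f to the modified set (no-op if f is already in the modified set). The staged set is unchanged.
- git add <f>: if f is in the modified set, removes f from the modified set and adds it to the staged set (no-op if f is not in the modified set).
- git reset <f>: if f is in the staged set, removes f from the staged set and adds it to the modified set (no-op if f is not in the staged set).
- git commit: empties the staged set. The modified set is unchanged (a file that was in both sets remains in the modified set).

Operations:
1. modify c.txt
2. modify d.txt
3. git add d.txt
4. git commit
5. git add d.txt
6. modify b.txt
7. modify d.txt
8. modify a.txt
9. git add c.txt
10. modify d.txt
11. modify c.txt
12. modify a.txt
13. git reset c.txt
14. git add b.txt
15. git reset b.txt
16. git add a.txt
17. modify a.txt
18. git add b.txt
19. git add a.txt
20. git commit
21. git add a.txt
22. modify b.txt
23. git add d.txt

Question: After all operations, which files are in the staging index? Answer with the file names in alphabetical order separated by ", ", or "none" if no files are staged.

Answer: d.txt

Derivation:
After op 1 (modify c.txt): modified={c.txt} staged={none}
After op 2 (modify d.txt): modified={c.txt, d.txt} staged={none}
After op 3 (git add d.txt): modified={c.txt} staged={d.txt}
After op 4 (git commit): modified={c.txt} staged={none}
After op 5 (git add d.txt): modified={c.txt} staged={none}
After op 6 (modify b.txt): modified={b.txt, c.txt} staged={none}
After op 7 (modify d.txt): modified={b.txt, c.txt, d.txt} staged={none}
After op 8 (modify a.txt): modified={a.txt, b.txt, c.txt, d.txt} staged={none}
After op 9 (git add c.txt): modified={a.txt, b.txt, d.txt} staged={c.txt}
After op 10 (modify d.txt): modified={a.txt, b.txt, d.txt} staged={c.txt}
After op 11 (modify c.txt): modified={a.txt, b.txt, c.txt, d.txt} staged={c.txt}
After op 12 (modify a.txt): modified={a.txt, b.txt, c.txt, d.txt} staged={c.txt}
After op 13 (git reset c.txt): modified={a.txt, b.txt, c.txt, d.txt} staged={none}
After op 14 (git add b.txt): modified={a.txt, c.txt, d.txt} staged={b.txt}
After op 15 (git reset b.txt): modified={a.txt, b.txt, c.txt, d.txt} staged={none}
After op 16 (git add a.txt): modified={b.txt, c.txt, d.txt} staged={a.txt}
After op 17 (modify a.txt): modified={a.txt, b.txt, c.txt, d.txt} staged={a.txt}
After op 18 (git add b.txt): modified={a.txt, c.txt, d.txt} staged={a.txt, b.txt}
After op 19 (git add a.txt): modified={c.txt, d.txt} staged={a.txt, b.txt}
After op 20 (git commit): modified={c.txt, d.txt} staged={none}
After op 21 (git add a.txt): modified={c.txt, d.txt} staged={none}
After op 22 (modify b.txt): modified={b.txt, c.txt, d.txt} staged={none}
After op 23 (git add d.txt): modified={b.txt, c.txt} staged={d.txt}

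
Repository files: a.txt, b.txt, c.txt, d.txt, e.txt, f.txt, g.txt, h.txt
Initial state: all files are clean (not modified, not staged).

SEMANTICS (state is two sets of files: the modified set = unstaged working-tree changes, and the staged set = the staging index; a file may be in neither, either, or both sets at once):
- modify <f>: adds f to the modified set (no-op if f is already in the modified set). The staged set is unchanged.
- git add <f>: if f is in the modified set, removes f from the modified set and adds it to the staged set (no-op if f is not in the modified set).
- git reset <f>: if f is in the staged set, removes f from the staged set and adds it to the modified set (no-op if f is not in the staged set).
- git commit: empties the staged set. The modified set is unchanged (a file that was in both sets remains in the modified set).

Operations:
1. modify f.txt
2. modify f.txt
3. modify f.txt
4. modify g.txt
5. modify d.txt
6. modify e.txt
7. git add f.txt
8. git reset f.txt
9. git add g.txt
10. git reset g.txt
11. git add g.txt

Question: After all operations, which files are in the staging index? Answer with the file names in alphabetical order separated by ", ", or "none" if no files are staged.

After op 1 (modify f.txt): modified={f.txt} staged={none}
After op 2 (modify f.txt): modified={f.txt} staged={none}
After op 3 (modify f.txt): modified={f.txt} staged={none}
After op 4 (modify g.txt): modified={f.txt, g.txt} staged={none}
After op 5 (modify d.txt): modified={d.txt, f.txt, g.txt} staged={none}
After op 6 (modify e.txt): modified={d.txt, e.txt, f.txt, g.txt} staged={none}
After op 7 (git add f.txt): modified={d.txt, e.txt, g.txt} staged={f.txt}
After op 8 (git reset f.txt): modified={d.txt, e.txt, f.txt, g.txt} staged={none}
After op 9 (git add g.txt): modified={d.txt, e.txt, f.txt} staged={g.txt}
After op 10 (git reset g.txt): modified={d.txt, e.txt, f.txt, g.txt} staged={none}
After op 11 (git add g.txt): modified={d.txt, e.txt, f.txt} staged={g.txt}

Answer: g.txt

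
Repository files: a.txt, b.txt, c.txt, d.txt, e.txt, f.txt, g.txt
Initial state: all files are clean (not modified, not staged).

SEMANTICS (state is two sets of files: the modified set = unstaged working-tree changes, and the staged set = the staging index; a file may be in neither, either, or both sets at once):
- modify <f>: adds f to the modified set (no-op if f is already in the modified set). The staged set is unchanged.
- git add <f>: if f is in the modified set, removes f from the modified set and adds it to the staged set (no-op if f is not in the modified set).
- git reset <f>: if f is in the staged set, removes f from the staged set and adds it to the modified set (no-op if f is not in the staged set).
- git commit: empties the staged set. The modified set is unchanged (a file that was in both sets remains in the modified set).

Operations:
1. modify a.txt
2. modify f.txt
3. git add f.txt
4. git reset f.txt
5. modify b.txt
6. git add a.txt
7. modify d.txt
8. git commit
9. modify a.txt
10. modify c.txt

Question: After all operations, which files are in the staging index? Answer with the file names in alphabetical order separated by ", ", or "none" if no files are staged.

Answer: none

Derivation:
After op 1 (modify a.txt): modified={a.txt} staged={none}
After op 2 (modify f.txt): modified={a.txt, f.txt} staged={none}
After op 3 (git add f.txt): modified={a.txt} staged={f.txt}
After op 4 (git reset f.txt): modified={a.txt, f.txt} staged={none}
After op 5 (modify b.txt): modified={a.txt, b.txt, f.txt} staged={none}
After op 6 (git add a.txt): modified={b.txt, f.txt} staged={a.txt}
After op 7 (modify d.txt): modified={b.txt, d.txt, f.txt} staged={a.txt}
After op 8 (git commit): modified={b.txt, d.txt, f.txt} staged={none}
After op 9 (modify a.txt): modified={a.txt, b.txt, d.txt, f.txt} staged={none}
After op 10 (modify c.txt): modified={a.txt, b.txt, c.txt, d.txt, f.txt} staged={none}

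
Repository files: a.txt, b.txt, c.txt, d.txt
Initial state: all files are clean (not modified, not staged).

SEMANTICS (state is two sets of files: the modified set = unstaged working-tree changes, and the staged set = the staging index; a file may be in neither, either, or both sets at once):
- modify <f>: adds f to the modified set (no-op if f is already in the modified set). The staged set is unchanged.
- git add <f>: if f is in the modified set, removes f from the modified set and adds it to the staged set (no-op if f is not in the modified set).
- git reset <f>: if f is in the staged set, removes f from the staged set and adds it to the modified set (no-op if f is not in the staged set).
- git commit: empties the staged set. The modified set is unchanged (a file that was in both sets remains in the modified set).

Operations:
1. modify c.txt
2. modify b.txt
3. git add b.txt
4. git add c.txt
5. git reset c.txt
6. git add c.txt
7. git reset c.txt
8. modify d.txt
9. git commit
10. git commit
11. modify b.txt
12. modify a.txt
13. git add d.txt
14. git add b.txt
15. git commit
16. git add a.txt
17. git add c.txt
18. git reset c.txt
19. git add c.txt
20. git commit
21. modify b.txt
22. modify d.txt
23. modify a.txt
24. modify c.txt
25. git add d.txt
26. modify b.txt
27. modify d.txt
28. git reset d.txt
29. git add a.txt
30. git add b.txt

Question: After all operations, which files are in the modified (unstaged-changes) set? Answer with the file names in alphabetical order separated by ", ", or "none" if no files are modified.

Answer: c.txt, d.txt

Derivation:
After op 1 (modify c.txt): modified={c.txt} staged={none}
After op 2 (modify b.txt): modified={b.txt, c.txt} staged={none}
After op 3 (git add b.txt): modified={c.txt} staged={b.txt}
After op 4 (git add c.txt): modified={none} staged={b.txt, c.txt}
After op 5 (git reset c.txt): modified={c.txt} staged={b.txt}
After op 6 (git add c.txt): modified={none} staged={b.txt, c.txt}
After op 7 (git reset c.txt): modified={c.txt} staged={b.txt}
After op 8 (modify d.txt): modified={c.txt, d.txt} staged={b.txt}
After op 9 (git commit): modified={c.txt, d.txt} staged={none}
After op 10 (git commit): modified={c.txt, d.txt} staged={none}
After op 11 (modify b.txt): modified={b.txt, c.txt, d.txt} staged={none}
After op 12 (modify a.txt): modified={a.txt, b.txt, c.txt, d.txt} staged={none}
After op 13 (git add d.txt): modified={a.txt, b.txt, c.txt} staged={d.txt}
After op 14 (git add b.txt): modified={a.txt, c.txt} staged={b.txt, d.txt}
After op 15 (git commit): modified={a.txt, c.txt} staged={none}
After op 16 (git add a.txt): modified={c.txt} staged={a.txt}
After op 17 (git add c.txt): modified={none} staged={a.txt, c.txt}
After op 18 (git reset c.txt): modified={c.txt} staged={a.txt}
After op 19 (git add c.txt): modified={none} staged={a.txt, c.txt}
After op 20 (git commit): modified={none} staged={none}
After op 21 (modify b.txt): modified={b.txt} staged={none}
After op 22 (modify d.txt): modified={b.txt, d.txt} staged={none}
After op 23 (modify a.txt): modified={a.txt, b.txt, d.txt} staged={none}
After op 24 (modify c.txt): modified={a.txt, b.txt, c.txt, d.txt} staged={none}
After op 25 (git add d.txt): modified={a.txt, b.txt, c.txt} staged={d.txt}
After op 26 (modify b.txt): modified={a.txt, b.txt, c.txt} staged={d.txt}
After op 27 (modify d.txt): modified={a.txt, b.txt, c.txt, d.txt} staged={d.txt}
After op 28 (git reset d.txt): modified={a.txt, b.txt, c.txt, d.txt} staged={none}
After op 29 (git add a.txt): modified={b.txt, c.txt, d.txt} staged={a.txt}
After op 30 (git add b.txt): modified={c.txt, d.txt} staged={a.txt, b.txt}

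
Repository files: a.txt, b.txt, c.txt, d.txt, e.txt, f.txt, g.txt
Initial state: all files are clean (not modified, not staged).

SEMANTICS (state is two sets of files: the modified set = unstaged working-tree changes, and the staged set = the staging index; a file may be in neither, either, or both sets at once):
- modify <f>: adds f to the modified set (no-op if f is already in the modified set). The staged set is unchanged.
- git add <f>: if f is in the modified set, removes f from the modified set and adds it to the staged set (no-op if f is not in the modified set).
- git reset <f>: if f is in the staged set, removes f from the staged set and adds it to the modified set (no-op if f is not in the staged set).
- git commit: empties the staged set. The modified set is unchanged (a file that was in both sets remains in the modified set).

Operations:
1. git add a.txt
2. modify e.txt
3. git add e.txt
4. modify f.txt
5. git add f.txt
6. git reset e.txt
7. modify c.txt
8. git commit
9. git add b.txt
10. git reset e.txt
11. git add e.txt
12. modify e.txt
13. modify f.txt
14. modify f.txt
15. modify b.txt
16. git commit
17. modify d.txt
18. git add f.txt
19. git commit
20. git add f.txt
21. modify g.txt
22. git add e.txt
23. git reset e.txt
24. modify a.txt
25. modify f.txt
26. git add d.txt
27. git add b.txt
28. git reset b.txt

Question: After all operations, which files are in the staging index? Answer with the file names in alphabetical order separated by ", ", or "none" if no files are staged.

Answer: d.txt

Derivation:
After op 1 (git add a.txt): modified={none} staged={none}
After op 2 (modify e.txt): modified={e.txt} staged={none}
After op 3 (git add e.txt): modified={none} staged={e.txt}
After op 4 (modify f.txt): modified={f.txt} staged={e.txt}
After op 5 (git add f.txt): modified={none} staged={e.txt, f.txt}
After op 6 (git reset e.txt): modified={e.txt} staged={f.txt}
After op 7 (modify c.txt): modified={c.txt, e.txt} staged={f.txt}
After op 8 (git commit): modified={c.txt, e.txt} staged={none}
After op 9 (git add b.txt): modified={c.txt, e.txt} staged={none}
After op 10 (git reset e.txt): modified={c.txt, e.txt} staged={none}
After op 11 (git add e.txt): modified={c.txt} staged={e.txt}
After op 12 (modify e.txt): modified={c.txt, e.txt} staged={e.txt}
After op 13 (modify f.txt): modified={c.txt, e.txt, f.txt} staged={e.txt}
After op 14 (modify f.txt): modified={c.txt, e.txt, f.txt} staged={e.txt}
After op 15 (modify b.txt): modified={b.txt, c.txt, e.txt, f.txt} staged={e.txt}
After op 16 (git commit): modified={b.txt, c.txt, e.txt, f.txt} staged={none}
After op 17 (modify d.txt): modified={b.txt, c.txt, d.txt, e.txt, f.txt} staged={none}
After op 18 (git add f.txt): modified={b.txt, c.txt, d.txt, e.txt} staged={f.txt}
After op 19 (git commit): modified={b.txt, c.txt, d.txt, e.txt} staged={none}
After op 20 (git add f.txt): modified={b.txt, c.txt, d.txt, e.txt} staged={none}
After op 21 (modify g.txt): modified={b.txt, c.txt, d.txt, e.txt, g.txt} staged={none}
After op 22 (git add e.txt): modified={b.txt, c.txt, d.txt, g.txt} staged={e.txt}
After op 23 (git reset e.txt): modified={b.txt, c.txt, d.txt, e.txt, g.txt} staged={none}
After op 24 (modify a.txt): modified={a.txt, b.txt, c.txt, d.txt, e.txt, g.txt} staged={none}
After op 25 (modify f.txt): modified={a.txt, b.txt, c.txt, d.txt, e.txt, f.txt, g.txt} staged={none}
After op 26 (git add d.txt): modified={a.txt, b.txt, c.txt, e.txt, f.txt, g.txt} staged={d.txt}
After op 27 (git add b.txt): modified={a.txt, c.txt, e.txt, f.txt, g.txt} staged={b.txt, d.txt}
After op 28 (git reset b.txt): modified={a.txt, b.txt, c.txt, e.txt, f.txt, g.txt} staged={d.txt}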